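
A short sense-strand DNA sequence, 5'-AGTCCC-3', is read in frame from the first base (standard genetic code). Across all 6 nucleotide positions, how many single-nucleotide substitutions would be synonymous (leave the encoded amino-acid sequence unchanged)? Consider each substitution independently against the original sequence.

4

Codon 1 (AGT, Ser): 1 synonymous substitution.
Codon 2 (CCC, Pro): 3 synonymous substitutions.
Total: 1 + 3 = 4.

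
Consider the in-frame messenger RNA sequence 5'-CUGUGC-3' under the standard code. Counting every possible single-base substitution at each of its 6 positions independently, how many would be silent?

Codon 1 (CUG, Leu): 4 synonymous substitutions.
Codon 2 (UGC, Cys): 1 synonymous substitution.
Total: 4 + 1 = 5.

5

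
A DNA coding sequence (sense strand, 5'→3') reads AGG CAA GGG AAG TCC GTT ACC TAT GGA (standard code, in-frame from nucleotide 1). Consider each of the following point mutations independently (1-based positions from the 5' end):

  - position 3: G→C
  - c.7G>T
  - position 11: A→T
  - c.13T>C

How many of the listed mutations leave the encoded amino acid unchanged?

Codon 1: AGG (Arg) → AGC (Ser) — missense.
Codon 3: GGG (Gly) → TGG (Trp) — missense.
Codon 4: AAG (Lys) → ATG (Met) — missense.
Codon 5: TCC (Ser) → CCC (Pro) — missense.
Synonymous: 0 of 4.

0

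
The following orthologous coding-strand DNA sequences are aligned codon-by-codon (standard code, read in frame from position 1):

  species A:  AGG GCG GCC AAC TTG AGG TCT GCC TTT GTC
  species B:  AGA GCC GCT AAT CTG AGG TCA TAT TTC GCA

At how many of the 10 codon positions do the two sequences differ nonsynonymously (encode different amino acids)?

2

Codon 1: AGG Arg / AGA Arg — synonymous.
Codon 2: GCG Ala / GCC Ala — synonymous.
Codon 3: GCC Ala / GCT Ala — synonymous.
Codon 4: AAC Asn / AAT Asn — synonymous.
Codon 5: TTG Leu / CTG Leu — synonymous.
Codon 6: AGG Arg / AGG Arg — identical.
Codon 7: TCT Ser / TCA Ser — synonymous.
Codon 8: GCC Ala / TAT Tyr — nonsynonymous.
Codon 9: TTT Phe / TTC Phe — synonymous.
Codon 10: GTC Val / GCA Ala — nonsynonymous.
Nonsynonymous differences: 2.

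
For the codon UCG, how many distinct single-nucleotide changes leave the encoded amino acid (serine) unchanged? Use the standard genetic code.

Position 1: none → 0 synonymous.
Position 2: none → 0 synonymous.
Position 3: UCU, UCC, UCA → 3 synonymous.
Total: 0 + 0 + 3 = 3.

3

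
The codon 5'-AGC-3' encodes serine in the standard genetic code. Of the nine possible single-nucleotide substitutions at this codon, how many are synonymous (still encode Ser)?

1

Position 1: none → 0 synonymous.
Position 2: none → 0 synonymous.
Position 3: AGU → 1 synonymous.
Total: 0 + 0 + 1 = 1.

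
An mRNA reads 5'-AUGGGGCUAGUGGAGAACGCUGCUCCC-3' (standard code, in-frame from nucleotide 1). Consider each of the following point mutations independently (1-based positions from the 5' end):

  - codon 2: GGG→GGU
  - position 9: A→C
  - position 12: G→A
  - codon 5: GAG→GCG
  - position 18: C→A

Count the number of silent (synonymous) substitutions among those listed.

Codon 2: GGG (Gly) → GGU (Gly) — synonymous.
Codon 3: CUA (Leu) → CUC (Leu) — synonymous.
Codon 4: GUG (Val) → GUA (Val) — synonymous.
Codon 5: GAG (Glu) → GCG (Ala) — missense.
Codon 6: AAC (Asn) → AAA (Lys) — missense.
Synonymous: 3 of 5.

3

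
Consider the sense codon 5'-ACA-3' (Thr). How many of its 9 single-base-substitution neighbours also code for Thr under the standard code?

3

Position 1: none → 0 synonymous.
Position 2: none → 0 synonymous.
Position 3: ACU, ACC, ACG → 3 synonymous.
Total: 0 + 0 + 3 = 3.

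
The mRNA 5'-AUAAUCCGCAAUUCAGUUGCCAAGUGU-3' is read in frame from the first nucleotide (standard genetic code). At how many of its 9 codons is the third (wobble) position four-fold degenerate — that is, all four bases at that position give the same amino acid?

Codon 1 AUA (Ile): third position 3-fold.
Codon 2 AUC (Ile): third position 3-fold.
Codon 3 CGC (Arg): third position 4-fold.
Codon 4 AAU (Asn): third position 2-fold.
Codon 5 UCA (Ser): third position 4-fold.
Codon 6 GUU (Val): third position 4-fold.
Codon 7 GCC (Ala): third position 4-fold.
Codon 8 AAG (Lys): third position 2-fold.
Codon 9 UGU (Cys): third position 2-fold.
Four-fold degenerate third positions: 4.

4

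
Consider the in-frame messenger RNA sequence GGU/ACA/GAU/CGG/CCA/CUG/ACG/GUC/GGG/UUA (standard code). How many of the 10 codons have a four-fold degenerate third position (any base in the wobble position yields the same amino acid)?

Codon 1 GGU (Gly): third position 4-fold.
Codon 2 ACA (Thr): third position 4-fold.
Codon 3 GAU (Asp): third position 2-fold.
Codon 4 CGG (Arg): third position 4-fold.
Codon 5 CCA (Pro): third position 4-fold.
Codon 6 CUG (Leu): third position 4-fold.
Codon 7 ACG (Thr): third position 4-fold.
Codon 8 GUC (Val): third position 4-fold.
Codon 9 GGG (Gly): third position 4-fold.
Codon 10 UUA (Leu): third position 2-fold.
Four-fold degenerate third positions: 8.

8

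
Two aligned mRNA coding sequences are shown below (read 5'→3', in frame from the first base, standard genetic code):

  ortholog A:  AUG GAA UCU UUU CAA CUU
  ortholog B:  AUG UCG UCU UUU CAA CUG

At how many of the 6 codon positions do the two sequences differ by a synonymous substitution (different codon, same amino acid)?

1

Codon 1: AUG Met / AUG Met — identical.
Codon 2: GAA Glu / UCG Ser — nonsynonymous.
Codon 3: UCU Ser / UCU Ser — identical.
Codon 4: UUU Phe / UUU Phe — identical.
Codon 5: CAA Gln / CAA Gln — identical.
Codon 6: CUU Leu / CUG Leu — synonymous.
Synonymous differences: 1.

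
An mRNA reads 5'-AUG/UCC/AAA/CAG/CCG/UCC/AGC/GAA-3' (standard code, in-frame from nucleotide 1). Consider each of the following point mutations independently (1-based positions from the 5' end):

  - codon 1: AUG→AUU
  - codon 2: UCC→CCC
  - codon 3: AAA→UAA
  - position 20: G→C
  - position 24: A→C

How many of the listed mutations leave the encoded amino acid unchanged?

Codon 1: AUG (Met) → AUU (Ile) — missense.
Codon 2: UCC (Ser) → CCC (Pro) — missense.
Codon 3: AAA (Lys) → UAA (Stop) — nonsense.
Codon 7: AGC (Ser) → ACC (Thr) — missense.
Codon 8: GAA (Glu) → GAC (Asp) — missense.
Synonymous: 0 of 5.

0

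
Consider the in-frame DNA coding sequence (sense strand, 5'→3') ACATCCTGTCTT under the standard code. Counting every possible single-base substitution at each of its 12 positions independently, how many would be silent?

10

Codon 1 (ACA, Thr): 3 synonymous substitutions.
Codon 2 (TCC, Ser): 3 synonymous substitutions.
Codon 3 (TGT, Cys): 1 synonymous substitution.
Codon 4 (CTT, Leu): 3 synonymous substitutions.
Total: 3 + 3 + 1 + 3 = 10.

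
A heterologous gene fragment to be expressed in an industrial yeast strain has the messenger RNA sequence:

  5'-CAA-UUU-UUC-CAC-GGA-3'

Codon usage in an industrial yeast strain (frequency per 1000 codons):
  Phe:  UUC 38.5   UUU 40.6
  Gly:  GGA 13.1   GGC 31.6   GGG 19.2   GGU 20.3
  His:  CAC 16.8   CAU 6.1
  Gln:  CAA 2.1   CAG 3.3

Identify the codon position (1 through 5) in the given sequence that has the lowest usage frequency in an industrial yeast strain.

Codon 1 CAA (Gln): 2.1 per 1000.
Codon 2 UUU (Phe): 40.6 per 1000.
Codon 3 UUC (Phe): 38.5 per 1000.
Codon 4 CAC (His): 16.8 per 1000.
Codon 5 GGA (Gly): 13.1 per 1000.
Lowest frequency is 2.1 at codon 1.

1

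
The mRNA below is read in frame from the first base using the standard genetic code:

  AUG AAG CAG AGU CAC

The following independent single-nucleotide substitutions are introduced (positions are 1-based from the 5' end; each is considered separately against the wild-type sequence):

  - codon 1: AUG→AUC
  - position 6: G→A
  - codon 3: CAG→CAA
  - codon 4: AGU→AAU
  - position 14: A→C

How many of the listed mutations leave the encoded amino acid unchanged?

Codon 1: AUG (Met) → AUC (Ile) — missense.
Codon 2: AAG (Lys) → AAA (Lys) — synonymous.
Codon 3: CAG (Gln) → CAA (Gln) — synonymous.
Codon 4: AGU (Ser) → AAU (Asn) — missense.
Codon 5: CAC (His) → CCC (Pro) — missense.
Synonymous: 2 of 5.

2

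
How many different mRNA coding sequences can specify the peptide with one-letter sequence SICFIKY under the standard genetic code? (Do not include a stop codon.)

864

Ser: 6 codons.
Ile: 3 codons.
Cys: 2 codons.
Phe: 2 codons.
Ile: 3 codons.
Lys: 2 codons.
Tyr: 2 codons.
6 × 3 × 2 × 2 × 3 × 2 × 2 = 864.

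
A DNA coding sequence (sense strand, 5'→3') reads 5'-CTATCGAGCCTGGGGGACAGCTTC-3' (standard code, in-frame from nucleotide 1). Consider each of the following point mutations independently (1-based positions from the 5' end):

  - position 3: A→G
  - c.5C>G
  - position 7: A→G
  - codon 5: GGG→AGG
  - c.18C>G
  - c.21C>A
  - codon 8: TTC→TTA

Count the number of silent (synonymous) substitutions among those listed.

1

Codon 1: CTA (Leu) → CTG (Leu) — synonymous.
Codon 2: TCG (Ser) → TGG (Trp) — missense.
Codon 3: AGC (Ser) → GGC (Gly) — missense.
Codon 5: GGG (Gly) → AGG (Arg) — missense.
Codon 6: GAC (Asp) → GAG (Glu) — missense.
Codon 7: AGC (Ser) → AGA (Arg) — missense.
Codon 8: TTC (Phe) → TTA (Leu) — missense.
Synonymous: 1 of 7.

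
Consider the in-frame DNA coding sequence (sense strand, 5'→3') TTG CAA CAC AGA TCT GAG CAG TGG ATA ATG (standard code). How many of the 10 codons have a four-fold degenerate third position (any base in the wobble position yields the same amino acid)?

1

Codon 1 TTG (Leu): third position 2-fold.
Codon 2 CAA (Gln): third position 2-fold.
Codon 3 CAC (His): third position 2-fold.
Codon 4 AGA (Arg): third position 2-fold.
Codon 5 TCT (Ser): third position 4-fold.
Codon 6 GAG (Glu): third position 2-fold.
Codon 7 CAG (Gln): third position 2-fold.
Codon 8 TGG (Trp): third position 1-fold.
Codon 9 ATA (Ile): third position 3-fold.
Codon 10 ATG (Met): third position 1-fold.
Four-fold degenerate third positions: 1.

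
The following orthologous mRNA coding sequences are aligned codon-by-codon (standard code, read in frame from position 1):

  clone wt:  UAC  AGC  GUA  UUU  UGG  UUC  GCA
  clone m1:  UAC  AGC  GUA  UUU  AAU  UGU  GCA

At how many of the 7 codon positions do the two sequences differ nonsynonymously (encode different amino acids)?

Codon 1: UAC Tyr / UAC Tyr — identical.
Codon 2: AGC Ser / AGC Ser — identical.
Codon 3: GUA Val / GUA Val — identical.
Codon 4: UUU Phe / UUU Phe — identical.
Codon 5: UGG Trp / AAU Asn — nonsynonymous.
Codon 6: UUC Phe / UGU Cys — nonsynonymous.
Codon 7: GCA Ala / GCA Ala — identical.
Nonsynonymous differences: 2.

2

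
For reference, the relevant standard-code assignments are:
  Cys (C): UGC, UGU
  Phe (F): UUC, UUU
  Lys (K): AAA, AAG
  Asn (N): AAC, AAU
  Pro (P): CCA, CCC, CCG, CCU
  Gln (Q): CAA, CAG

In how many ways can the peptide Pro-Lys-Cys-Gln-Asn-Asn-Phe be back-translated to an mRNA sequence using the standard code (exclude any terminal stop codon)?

256

Pro: 4 codons.
Lys: 2 codons.
Cys: 2 codons.
Gln: 2 codons.
Asn: 2 codons.
Asn: 2 codons.
Phe: 2 codons.
4 × 2 × 2 × 2 × 2 × 2 × 2 = 256.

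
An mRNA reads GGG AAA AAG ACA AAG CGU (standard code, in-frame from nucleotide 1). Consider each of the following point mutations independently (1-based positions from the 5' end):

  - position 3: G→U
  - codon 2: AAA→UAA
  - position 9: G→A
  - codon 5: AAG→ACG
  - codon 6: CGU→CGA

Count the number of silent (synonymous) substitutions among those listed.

3

Codon 1: GGG (Gly) → GGU (Gly) — synonymous.
Codon 2: AAA (Lys) → UAA (Stop) — nonsense.
Codon 3: AAG (Lys) → AAA (Lys) — synonymous.
Codon 5: AAG (Lys) → ACG (Thr) — missense.
Codon 6: CGU (Arg) → CGA (Arg) — synonymous.
Synonymous: 3 of 5.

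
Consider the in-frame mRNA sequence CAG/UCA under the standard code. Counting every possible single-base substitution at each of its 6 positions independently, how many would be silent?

Codon 1 (CAG, Gln): 1 synonymous substitution.
Codon 2 (UCA, Ser): 3 synonymous substitutions.
Total: 1 + 3 = 4.

4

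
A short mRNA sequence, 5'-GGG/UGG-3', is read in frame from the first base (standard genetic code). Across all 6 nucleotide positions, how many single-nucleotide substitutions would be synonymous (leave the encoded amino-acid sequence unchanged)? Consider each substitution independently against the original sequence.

3

Codon 1 (GGG, Gly): 3 synonymous substitutions.
Codon 2 (UGG, Trp): 0 synonymous substitutions.
Total: 3 + 0 = 3.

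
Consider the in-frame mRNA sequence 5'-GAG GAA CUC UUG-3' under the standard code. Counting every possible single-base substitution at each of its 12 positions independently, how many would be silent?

Codon 1 (GAG, Glu): 1 synonymous substitution.
Codon 2 (GAA, Glu): 1 synonymous substitution.
Codon 3 (CUC, Leu): 3 synonymous substitutions.
Codon 4 (UUG, Leu): 2 synonymous substitutions.
Total: 1 + 1 + 3 + 2 = 7.

7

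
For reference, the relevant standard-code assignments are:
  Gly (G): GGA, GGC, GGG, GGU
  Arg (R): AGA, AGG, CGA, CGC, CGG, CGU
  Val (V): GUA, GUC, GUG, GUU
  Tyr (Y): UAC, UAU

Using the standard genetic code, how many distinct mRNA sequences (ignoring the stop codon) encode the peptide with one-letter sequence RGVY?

192

Arg: 6 codons.
Gly: 4 codons.
Val: 4 codons.
Tyr: 2 codons.
6 × 4 × 4 × 2 = 192.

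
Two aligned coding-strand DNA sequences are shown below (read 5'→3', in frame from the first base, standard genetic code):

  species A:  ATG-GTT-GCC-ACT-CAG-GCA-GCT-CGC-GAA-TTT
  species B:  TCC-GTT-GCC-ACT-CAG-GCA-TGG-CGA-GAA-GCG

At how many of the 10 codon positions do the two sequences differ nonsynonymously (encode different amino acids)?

3

Codon 1: ATG Met / TCC Ser — nonsynonymous.
Codon 2: GTT Val / GTT Val — identical.
Codon 3: GCC Ala / GCC Ala — identical.
Codon 4: ACT Thr / ACT Thr — identical.
Codon 5: CAG Gln / CAG Gln — identical.
Codon 6: GCA Ala / GCA Ala — identical.
Codon 7: GCT Ala / TGG Trp — nonsynonymous.
Codon 8: CGC Arg / CGA Arg — synonymous.
Codon 9: GAA Glu / GAA Glu — identical.
Codon 10: TTT Phe / GCG Ala — nonsynonymous.
Nonsynonymous differences: 3.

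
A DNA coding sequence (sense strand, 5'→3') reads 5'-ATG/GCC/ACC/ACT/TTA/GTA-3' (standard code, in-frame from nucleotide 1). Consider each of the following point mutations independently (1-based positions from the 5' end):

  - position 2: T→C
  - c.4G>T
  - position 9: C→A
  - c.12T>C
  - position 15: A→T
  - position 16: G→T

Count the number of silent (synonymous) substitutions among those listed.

2

Codon 1: ATG (Met) → ACG (Thr) — missense.
Codon 2: GCC (Ala) → TCC (Ser) — missense.
Codon 3: ACC (Thr) → ACA (Thr) — synonymous.
Codon 4: ACT (Thr) → ACC (Thr) — synonymous.
Codon 5: TTA (Leu) → TTT (Phe) — missense.
Codon 6: GTA (Val) → TTA (Leu) — missense.
Synonymous: 2 of 6.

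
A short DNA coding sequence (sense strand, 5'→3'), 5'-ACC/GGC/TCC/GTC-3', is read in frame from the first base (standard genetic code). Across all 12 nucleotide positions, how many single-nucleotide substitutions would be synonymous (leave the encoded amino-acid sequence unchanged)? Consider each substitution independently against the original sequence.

12

Codon 1 (ACC, Thr): 3 synonymous substitutions.
Codon 2 (GGC, Gly): 3 synonymous substitutions.
Codon 3 (TCC, Ser): 3 synonymous substitutions.
Codon 4 (GTC, Val): 3 synonymous substitutions.
Total: 3 + 3 + 3 + 3 = 12.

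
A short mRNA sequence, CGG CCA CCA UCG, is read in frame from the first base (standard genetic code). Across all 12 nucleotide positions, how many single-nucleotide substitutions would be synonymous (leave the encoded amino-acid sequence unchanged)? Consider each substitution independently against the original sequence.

Codon 1 (CGG, Arg): 4 synonymous substitutions.
Codon 2 (CCA, Pro): 3 synonymous substitutions.
Codon 3 (CCA, Pro): 3 synonymous substitutions.
Codon 4 (UCG, Ser): 3 synonymous substitutions.
Total: 4 + 3 + 3 + 3 = 13.

13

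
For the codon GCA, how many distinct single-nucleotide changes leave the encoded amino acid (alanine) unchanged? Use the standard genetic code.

3

Position 1: none → 0 synonymous.
Position 2: none → 0 synonymous.
Position 3: GCU, GCC, GCG → 3 synonymous.
Total: 0 + 0 + 3 = 3.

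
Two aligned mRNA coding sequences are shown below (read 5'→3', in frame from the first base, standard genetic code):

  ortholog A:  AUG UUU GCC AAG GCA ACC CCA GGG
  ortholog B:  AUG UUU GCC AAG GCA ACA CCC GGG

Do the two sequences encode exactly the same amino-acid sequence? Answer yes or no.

yes

Codon 1: AUG Met / AUG Met — identical.
Codon 2: UUU Phe / UUU Phe — identical.
Codon 3: GCC Ala / GCC Ala — identical.
Codon 4: AAG Lys / AAG Lys — identical.
Codon 5: GCA Ala / GCA Ala — identical.
Codon 6: ACC Thr / ACA Thr — synonymous.
Codon 7: CCA Pro / CCC Pro — synonymous.
Codon 8: GGG Gly / GGG Gly — identical.
Nonsynonymous differences: 0 → same protein.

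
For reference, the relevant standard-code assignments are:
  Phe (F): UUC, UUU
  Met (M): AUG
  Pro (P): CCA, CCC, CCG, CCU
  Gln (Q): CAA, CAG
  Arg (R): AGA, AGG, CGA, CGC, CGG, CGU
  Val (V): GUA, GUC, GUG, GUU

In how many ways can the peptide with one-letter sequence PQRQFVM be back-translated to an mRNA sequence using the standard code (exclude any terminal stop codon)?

768

Pro: 4 codons.
Gln: 2 codons.
Arg: 6 codons.
Gln: 2 codons.
Phe: 2 codons.
Val: 4 codons.
Met: 1 codon.
4 × 2 × 6 × 2 × 2 × 4 × 1 = 768.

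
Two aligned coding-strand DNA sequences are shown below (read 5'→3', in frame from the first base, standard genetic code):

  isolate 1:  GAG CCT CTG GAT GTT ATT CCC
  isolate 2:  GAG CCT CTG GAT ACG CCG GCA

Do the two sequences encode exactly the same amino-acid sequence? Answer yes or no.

Codon 1: GAG Glu / GAG Glu — identical.
Codon 2: CCT Pro / CCT Pro — identical.
Codon 3: CTG Leu / CTG Leu — identical.
Codon 4: GAT Asp / GAT Asp — identical.
Codon 5: GTT Val / ACG Thr — nonsynonymous.
Codon 6: ATT Ile / CCG Pro — nonsynonymous.
Codon 7: CCC Pro / GCA Ala — nonsynonymous.
Nonsynonymous differences: 3 → different protein.

no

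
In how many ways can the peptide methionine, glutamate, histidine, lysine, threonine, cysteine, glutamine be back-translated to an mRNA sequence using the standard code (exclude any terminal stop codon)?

128

Met: 1 codon.
Glu: 2 codons.
His: 2 codons.
Lys: 2 codons.
Thr: 4 codons.
Cys: 2 codons.
Gln: 2 codons.
1 × 2 × 2 × 2 × 4 × 2 × 2 = 128.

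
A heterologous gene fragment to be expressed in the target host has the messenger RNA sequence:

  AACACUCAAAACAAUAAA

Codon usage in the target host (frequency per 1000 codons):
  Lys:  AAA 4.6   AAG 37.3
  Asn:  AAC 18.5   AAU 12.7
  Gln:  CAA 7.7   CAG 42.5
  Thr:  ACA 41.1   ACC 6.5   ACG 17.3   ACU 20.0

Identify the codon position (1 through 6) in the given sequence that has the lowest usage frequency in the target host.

6

Codon 1 AAC (Asn): 18.5 per 1000.
Codon 2 ACU (Thr): 20.0 per 1000.
Codon 3 CAA (Gln): 7.7 per 1000.
Codon 4 AAC (Asn): 18.5 per 1000.
Codon 5 AAU (Asn): 12.7 per 1000.
Codon 6 AAA (Lys): 4.6 per 1000.
Lowest frequency is 4.6 at codon 6.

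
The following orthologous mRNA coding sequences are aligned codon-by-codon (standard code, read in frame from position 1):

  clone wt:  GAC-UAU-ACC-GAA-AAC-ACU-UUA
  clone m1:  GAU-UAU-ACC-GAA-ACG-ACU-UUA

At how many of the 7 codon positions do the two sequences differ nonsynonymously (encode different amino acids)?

Codon 1: GAC Asp / GAU Asp — synonymous.
Codon 2: UAU Tyr / UAU Tyr — identical.
Codon 3: ACC Thr / ACC Thr — identical.
Codon 4: GAA Glu / GAA Glu — identical.
Codon 5: AAC Asn / ACG Thr — nonsynonymous.
Codon 6: ACU Thr / ACU Thr — identical.
Codon 7: UUA Leu / UUA Leu — identical.
Nonsynonymous differences: 1.

1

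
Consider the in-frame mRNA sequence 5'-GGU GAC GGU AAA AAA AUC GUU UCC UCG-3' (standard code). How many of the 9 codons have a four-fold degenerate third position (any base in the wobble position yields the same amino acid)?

5

Codon 1 GGU (Gly): third position 4-fold.
Codon 2 GAC (Asp): third position 2-fold.
Codon 3 GGU (Gly): third position 4-fold.
Codon 4 AAA (Lys): third position 2-fold.
Codon 5 AAA (Lys): third position 2-fold.
Codon 6 AUC (Ile): third position 3-fold.
Codon 7 GUU (Val): third position 4-fold.
Codon 8 UCC (Ser): third position 4-fold.
Codon 9 UCG (Ser): third position 4-fold.
Four-fold degenerate third positions: 5.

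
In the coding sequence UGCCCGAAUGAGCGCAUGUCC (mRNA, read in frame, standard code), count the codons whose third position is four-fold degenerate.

3

Codon 1 UGC (Cys): third position 2-fold.
Codon 2 CCG (Pro): third position 4-fold.
Codon 3 AAU (Asn): third position 2-fold.
Codon 4 GAG (Glu): third position 2-fold.
Codon 5 CGC (Arg): third position 4-fold.
Codon 6 AUG (Met): third position 1-fold.
Codon 7 UCC (Ser): third position 4-fold.
Four-fold degenerate third positions: 3.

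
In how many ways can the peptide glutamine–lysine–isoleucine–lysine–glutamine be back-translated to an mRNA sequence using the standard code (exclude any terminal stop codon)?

48

Gln: 2 codons.
Lys: 2 codons.
Ile: 3 codons.
Lys: 2 codons.
Gln: 2 codons.
2 × 2 × 3 × 2 × 2 = 48.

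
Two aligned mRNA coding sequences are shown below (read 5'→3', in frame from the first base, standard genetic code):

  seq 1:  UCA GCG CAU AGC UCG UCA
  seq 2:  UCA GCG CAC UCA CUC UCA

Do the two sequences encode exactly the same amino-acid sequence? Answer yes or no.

no

Codon 1: UCA Ser / UCA Ser — identical.
Codon 2: GCG Ala / GCG Ala — identical.
Codon 3: CAU His / CAC His — synonymous.
Codon 4: AGC Ser / UCA Ser — synonymous.
Codon 5: UCG Ser / CUC Leu — nonsynonymous.
Codon 6: UCA Ser / UCA Ser — identical.
Nonsynonymous differences: 1 → different protein.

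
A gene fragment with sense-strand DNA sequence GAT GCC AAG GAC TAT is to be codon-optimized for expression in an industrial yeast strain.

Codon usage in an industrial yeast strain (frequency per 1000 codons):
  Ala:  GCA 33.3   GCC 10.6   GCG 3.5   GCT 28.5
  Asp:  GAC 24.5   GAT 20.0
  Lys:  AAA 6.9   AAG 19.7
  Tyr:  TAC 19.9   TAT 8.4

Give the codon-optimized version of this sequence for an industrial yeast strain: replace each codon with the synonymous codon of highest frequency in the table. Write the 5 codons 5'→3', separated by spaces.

GAC GCA AAG GAC TAC

Codon 1 (Asp): best is GAC at 24.5.
Codon 2 (Ala): best is GCA at 33.3.
Codon 3 (Lys): best is AAG at 19.7.
Codon 4 (Asp): best is GAC at 24.5.
Codon 5 (Tyr): best is TAC at 19.9.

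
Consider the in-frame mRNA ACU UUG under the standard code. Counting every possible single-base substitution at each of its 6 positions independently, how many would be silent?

Codon 1 (ACU, Thr): 3 synonymous substitutions.
Codon 2 (UUG, Leu): 2 synonymous substitutions.
Total: 3 + 2 = 5.

5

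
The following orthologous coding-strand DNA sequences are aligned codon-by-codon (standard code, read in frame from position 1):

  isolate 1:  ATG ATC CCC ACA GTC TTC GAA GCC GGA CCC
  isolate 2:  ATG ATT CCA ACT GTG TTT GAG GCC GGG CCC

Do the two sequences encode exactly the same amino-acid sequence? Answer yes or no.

yes

Codon 1: ATG Met / ATG Met — identical.
Codon 2: ATC Ile / ATT Ile — synonymous.
Codon 3: CCC Pro / CCA Pro — synonymous.
Codon 4: ACA Thr / ACT Thr — synonymous.
Codon 5: GTC Val / GTG Val — synonymous.
Codon 6: TTC Phe / TTT Phe — synonymous.
Codon 7: GAA Glu / GAG Glu — synonymous.
Codon 8: GCC Ala / GCC Ala — identical.
Codon 9: GGA Gly / GGG Gly — synonymous.
Codon 10: CCC Pro / CCC Pro — identical.
Nonsynonymous differences: 0 → same protein.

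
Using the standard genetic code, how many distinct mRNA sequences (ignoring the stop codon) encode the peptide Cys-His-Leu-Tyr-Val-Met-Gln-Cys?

Cys: 2 codons.
His: 2 codons.
Leu: 6 codons.
Tyr: 2 codons.
Val: 4 codons.
Met: 1 codon.
Gln: 2 codons.
Cys: 2 codons.
2 × 2 × 6 × 2 × 4 × 1 × 2 × 2 = 768.

768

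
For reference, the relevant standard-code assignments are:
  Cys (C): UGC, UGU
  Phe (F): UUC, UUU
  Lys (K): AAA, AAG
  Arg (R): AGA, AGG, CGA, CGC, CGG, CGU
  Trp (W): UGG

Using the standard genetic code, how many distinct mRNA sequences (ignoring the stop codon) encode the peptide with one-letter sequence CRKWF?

Cys: 2 codons.
Arg: 6 codons.
Lys: 2 codons.
Trp: 1 codon.
Phe: 2 codons.
2 × 6 × 2 × 1 × 2 = 48.

48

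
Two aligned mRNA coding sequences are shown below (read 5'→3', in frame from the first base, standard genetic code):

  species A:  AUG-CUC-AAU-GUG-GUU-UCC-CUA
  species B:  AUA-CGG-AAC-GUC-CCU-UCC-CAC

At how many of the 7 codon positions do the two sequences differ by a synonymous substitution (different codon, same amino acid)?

Codon 1: AUG Met / AUA Ile — nonsynonymous.
Codon 2: CUC Leu / CGG Arg — nonsynonymous.
Codon 3: AAU Asn / AAC Asn — synonymous.
Codon 4: GUG Val / GUC Val — synonymous.
Codon 5: GUU Val / CCU Pro — nonsynonymous.
Codon 6: UCC Ser / UCC Ser — identical.
Codon 7: CUA Leu / CAC His — nonsynonymous.
Synonymous differences: 2.

2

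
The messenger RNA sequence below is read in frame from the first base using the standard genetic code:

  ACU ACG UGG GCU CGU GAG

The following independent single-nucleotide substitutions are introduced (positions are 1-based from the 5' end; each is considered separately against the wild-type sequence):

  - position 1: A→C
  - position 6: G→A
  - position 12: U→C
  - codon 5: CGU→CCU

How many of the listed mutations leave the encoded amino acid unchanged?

Codon 1: ACU (Thr) → CCU (Pro) — missense.
Codon 2: ACG (Thr) → ACA (Thr) — synonymous.
Codon 4: GCU (Ala) → GCC (Ala) — synonymous.
Codon 5: CGU (Arg) → CCU (Pro) — missense.
Synonymous: 2 of 4.

2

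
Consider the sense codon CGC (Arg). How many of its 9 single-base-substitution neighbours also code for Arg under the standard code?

3

Position 1: none → 0 synonymous.
Position 2: none → 0 synonymous.
Position 3: CGU, CGA, CGG → 3 synonymous.
Total: 0 + 0 + 3 = 3.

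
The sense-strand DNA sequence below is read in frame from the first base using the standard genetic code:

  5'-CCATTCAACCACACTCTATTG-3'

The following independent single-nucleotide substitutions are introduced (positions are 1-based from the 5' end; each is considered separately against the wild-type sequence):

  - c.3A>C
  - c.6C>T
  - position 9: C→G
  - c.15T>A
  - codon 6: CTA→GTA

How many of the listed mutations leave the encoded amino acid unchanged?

3

Codon 1: CCA (Pro) → CCC (Pro) — synonymous.
Codon 2: TTC (Phe) → TTT (Phe) — synonymous.
Codon 3: AAC (Asn) → AAG (Lys) — missense.
Codon 5: ACT (Thr) → ACA (Thr) — synonymous.
Codon 6: CTA (Leu) → GTA (Val) — missense.
Synonymous: 3 of 5.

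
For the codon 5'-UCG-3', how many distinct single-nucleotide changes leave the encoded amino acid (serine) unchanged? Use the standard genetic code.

Position 1: none → 0 synonymous.
Position 2: none → 0 synonymous.
Position 3: UCU, UCC, UCA → 3 synonymous.
Total: 0 + 0 + 3 = 3.

3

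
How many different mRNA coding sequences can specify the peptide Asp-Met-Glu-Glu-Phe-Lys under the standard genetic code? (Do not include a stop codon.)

32

Asp: 2 codons.
Met: 1 codon.
Glu: 2 codons.
Glu: 2 codons.
Phe: 2 codons.
Lys: 2 codons.
2 × 1 × 2 × 2 × 2 × 2 = 32.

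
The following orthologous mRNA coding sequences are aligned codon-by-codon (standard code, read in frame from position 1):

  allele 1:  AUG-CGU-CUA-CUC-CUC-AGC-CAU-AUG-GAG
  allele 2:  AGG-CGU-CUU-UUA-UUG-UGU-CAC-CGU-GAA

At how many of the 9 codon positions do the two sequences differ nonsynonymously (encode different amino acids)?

Codon 1: AUG Met / AGG Arg — nonsynonymous.
Codon 2: CGU Arg / CGU Arg — identical.
Codon 3: CUA Leu / CUU Leu — synonymous.
Codon 4: CUC Leu / UUA Leu — synonymous.
Codon 5: CUC Leu / UUG Leu — synonymous.
Codon 6: AGC Ser / UGU Cys — nonsynonymous.
Codon 7: CAU His / CAC His — synonymous.
Codon 8: AUG Met / CGU Arg — nonsynonymous.
Codon 9: GAG Glu / GAA Glu — synonymous.
Nonsynonymous differences: 3.

3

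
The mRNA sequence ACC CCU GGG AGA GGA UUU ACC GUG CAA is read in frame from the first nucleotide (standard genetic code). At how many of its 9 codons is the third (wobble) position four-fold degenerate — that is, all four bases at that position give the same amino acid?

Codon 1 ACC (Thr): third position 4-fold.
Codon 2 CCU (Pro): third position 4-fold.
Codon 3 GGG (Gly): third position 4-fold.
Codon 4 AGA (Arg): third position 2-fold.
Codon 5 GGA (Gly): third position 4-fold.
Codon 6 UUU (Phe): third position 2-fold.
Codon 7 ACC (Thr): third position 4-fold.
Codon 8 GUG (Val): third position 4-fold.
Codon 9 CAA (Gln): third position 2-fold.
Four-fold degenerate third positions: 6.

6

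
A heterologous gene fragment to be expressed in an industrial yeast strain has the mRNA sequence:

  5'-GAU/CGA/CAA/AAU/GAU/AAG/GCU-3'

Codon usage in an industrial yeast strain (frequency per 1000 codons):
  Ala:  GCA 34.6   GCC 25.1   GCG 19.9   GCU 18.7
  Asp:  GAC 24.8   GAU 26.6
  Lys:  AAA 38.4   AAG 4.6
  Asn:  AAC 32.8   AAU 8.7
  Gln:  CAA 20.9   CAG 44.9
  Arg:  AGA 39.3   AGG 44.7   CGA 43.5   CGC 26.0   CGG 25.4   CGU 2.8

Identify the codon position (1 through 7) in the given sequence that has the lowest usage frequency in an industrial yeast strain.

6

Codon 1 GAU (Asp): 26.6 per 1000.
Codon 2 CGA (Arg): 43.5 per 1000.
Codon 3 CAA (Gln): 20.9 per 1000.
Codon 4 AAU (Asn): 8.7 per 1000.
Codon 5 GAU (Asp): 26.6 per 1000.
Codon 6 AAG (Lys): 4.6 per 1000.
Codon 7 GCU (Ala): 18.7 per 1000.
Lowest frequency is 4.6 at codon 6.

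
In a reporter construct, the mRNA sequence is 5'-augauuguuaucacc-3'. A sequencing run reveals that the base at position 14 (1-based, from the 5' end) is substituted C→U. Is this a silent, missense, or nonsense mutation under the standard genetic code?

Position 14 falls in codon 5: ACC → Thr.
After the substitution the codon is AUC → Ile.
Thr ≠ Ile, so this is a missense mutation.

missense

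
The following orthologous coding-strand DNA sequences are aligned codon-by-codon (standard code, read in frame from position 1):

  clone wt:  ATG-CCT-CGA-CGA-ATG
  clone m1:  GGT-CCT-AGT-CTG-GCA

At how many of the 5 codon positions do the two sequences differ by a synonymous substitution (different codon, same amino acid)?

0

Codon 1: ATG Met / GGT Gly — nonsynonymous.
Codon 2: CCT Pro / CCT Pro — identical.
Codon 3: CGA Arg / AGT Ser — nonsynonymous.
Codon 4: CGA Arg / CTG Leu — nonsynonymous.
Codon 5: ATG Met / GCA Ala — nonsynonymous.
Synonymous differences: 0.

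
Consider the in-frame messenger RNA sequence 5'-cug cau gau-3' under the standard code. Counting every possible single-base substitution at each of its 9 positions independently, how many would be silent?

6

Codon 1 (CUG, Leu): 4 synonymous substitutions.
Codon 2 (CAU, His): 1 synonymous substitution.
Codon 3 (GAU, Asp): 1 synonymous substitution.
Total: 4 + 1 + 1 = 6.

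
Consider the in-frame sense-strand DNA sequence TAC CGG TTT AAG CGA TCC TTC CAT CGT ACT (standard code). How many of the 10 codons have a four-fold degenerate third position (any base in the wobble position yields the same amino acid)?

Codon 1 TAC (Tyr): third position 2-fold.
Codon 2 CGG (Arg): third position 4-fold.
Codon 3 TTT (Phe): third position 2-fold.
Codon 4 AAG (Lys): third position 2-fold.
Codon 5 CGA (Arg): third position 4-fold.
Codon 6 TCC (Ser): third position 4-fold.
Codon 7 TTC (Phe): third position 2-fold.
Codon 8 CAT (His): third position 2-fold.
Codon 9 CGT (Arg): third position 4-fold.
Codon 10 ACT (Thr): third position 4-fold.
Four-fold degenerate third positions: 5.

5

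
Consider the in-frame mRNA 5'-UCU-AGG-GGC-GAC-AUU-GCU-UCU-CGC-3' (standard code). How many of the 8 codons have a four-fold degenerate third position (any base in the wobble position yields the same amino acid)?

Codon 1 UCU (Ser): third position 4-fold.
Codon 2 AGG (Arg): third position 2-fold.
Codon 3 GGC (Gly): third position 4-fold.
Codon 4 GAC (Asp): third position 2-fold.
Codon 5 AUU (Ile): third position 3-fold.
Codon 6 GCU (Ala): third position 4-fold.
Codon 7 UCU (Ser): third position 4-fold.
Codon 8 CGC (Arg): third position 4-fold.
Four-fold degenerate third positions: 5.

5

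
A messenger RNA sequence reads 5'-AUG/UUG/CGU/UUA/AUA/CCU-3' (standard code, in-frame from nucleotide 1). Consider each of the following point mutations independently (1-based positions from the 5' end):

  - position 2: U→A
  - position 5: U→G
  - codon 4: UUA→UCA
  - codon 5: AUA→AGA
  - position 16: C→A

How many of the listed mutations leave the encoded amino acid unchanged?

0

Codon 1: AUG (Met) → AAG (Lys) — missense.
Codon 2: UUG (Leu) → UGG (Trp) — missense.
Codon 4: UUA (Leu) → UCA (Ser) — missense.
Codon 5: AUA (Ile) → AGA (Arg) — missense.
Codon 6: CCU (Pro) → ACU (Thr) — missense.
Synonymous: 0 of 5.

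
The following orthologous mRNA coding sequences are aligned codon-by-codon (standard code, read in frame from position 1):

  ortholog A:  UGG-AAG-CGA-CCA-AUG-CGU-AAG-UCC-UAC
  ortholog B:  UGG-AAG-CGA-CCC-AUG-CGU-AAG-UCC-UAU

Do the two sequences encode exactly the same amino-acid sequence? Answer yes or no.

yes

Codon 1: UGG Trp / UGG Trp — identical.
Codon 2: AAG Lys / AAG Lys — identical.
Codon 3: CGA Arg / CGA Arg — identical.
Codon 4: CCA Pro / CCC Pro — synonymous.
Codon 5: AUG Met / AUG Met — identical.
Codon 6: CGU Arg / CGU Arg — identical.
Codon 7: AAG Lys / AAG Lys — identical.
Codon 8: UCC Ser / UCC Ser — identical.
Codon 9: UAC Tyr / UAU Tyr — synonymous.
Nonsynonymous differences: 0 → same protein.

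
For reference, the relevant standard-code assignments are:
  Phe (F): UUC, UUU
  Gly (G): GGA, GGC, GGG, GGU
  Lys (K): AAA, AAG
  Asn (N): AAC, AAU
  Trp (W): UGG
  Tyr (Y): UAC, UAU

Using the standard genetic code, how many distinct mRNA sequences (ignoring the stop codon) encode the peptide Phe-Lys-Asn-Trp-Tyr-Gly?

64

Phe: 2 codons.
Lys: 2 codons.
Asn: 2 codons.
Trp: 1 codon.
Tyr: 2 codons.
Gly: 4 codons.
2 × 2 × 2 × 1 × 2 × 4 = 64.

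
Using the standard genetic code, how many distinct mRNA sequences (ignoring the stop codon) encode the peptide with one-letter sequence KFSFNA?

Lys: 2 codons.
Phe: 2 codons.
Ser: 6 codons.
Phe: 2 codons.
Asn: 2 codons.
Ala: 4 codons.
2 × 2 × 6 × 2 × 2 × 4 = 384.

384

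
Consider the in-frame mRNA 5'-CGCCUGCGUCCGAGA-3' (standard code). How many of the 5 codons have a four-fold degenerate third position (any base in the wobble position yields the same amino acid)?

4

Codon 1 CGC (Arg): third position 4-fold.
Codon 2 CUG (Leu): third position 4-fold.
Codon 3 CGU (Arg): third position 4-fold.
Codon 4 CCG (Pro): third position 4-fold.
Codon 5 AGA (Arg): third position 2-fold.
Four-fold degenerate third positions: 4.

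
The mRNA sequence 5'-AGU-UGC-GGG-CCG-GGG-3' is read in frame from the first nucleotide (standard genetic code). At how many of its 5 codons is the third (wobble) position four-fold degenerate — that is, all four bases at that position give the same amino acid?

3

Codon 1 AGU (Ser): third position 2-fold.
Codon 2 UGC (Cys): third position 2-fold.
Codon 3 GGG (Gly): third position 4-fold.
Codon 4 CCG (Pro): third position 4-fold.
Codon 5 GGG (Gly): third position 4-fold.
Four-fold degenerate third positions: 3.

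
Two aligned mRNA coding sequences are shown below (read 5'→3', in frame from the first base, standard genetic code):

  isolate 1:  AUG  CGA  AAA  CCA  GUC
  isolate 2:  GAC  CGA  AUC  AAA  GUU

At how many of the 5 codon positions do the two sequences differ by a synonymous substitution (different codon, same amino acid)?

Codon 1: AUG Met / GAC Asp — nonsynonymous.
Codon 2: CGA Arg / CGA Arg — identical.
Codon 3: AAA Lys / AUC Ile — nonsynonymous.
Codon 4: CCA Pro / AAA Lys — nonsynonymous.
Codon 5: GUC Val / GUU Val — synonymous.
Synonymous differences: 1.

1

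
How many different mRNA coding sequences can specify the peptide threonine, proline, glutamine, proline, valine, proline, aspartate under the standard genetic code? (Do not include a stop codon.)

Thr: 4 codons.
Pro: 4 codons.
Gln: 2 codons.
Pro: 4 codons.
Val: 4 codons.
Pro: 4 codons.
Asp: 2 codons.
4 × 4 × 2 × 4 × 4 × 4 × 2 = 4096.

4096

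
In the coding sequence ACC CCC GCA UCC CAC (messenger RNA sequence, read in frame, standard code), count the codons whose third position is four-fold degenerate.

4

Codon 1 ACC (Thr): third position 4-fold.
Codon 2 CCC (Pro): third position 4-fold.
Codon 3 GCA (Ala): third position 4-fold.
Codon 4 UCC (Ser): third position 4-fold.
Codon 5 CAC (His): third position 2-fold.
Four-fold degenerate third positions: 4.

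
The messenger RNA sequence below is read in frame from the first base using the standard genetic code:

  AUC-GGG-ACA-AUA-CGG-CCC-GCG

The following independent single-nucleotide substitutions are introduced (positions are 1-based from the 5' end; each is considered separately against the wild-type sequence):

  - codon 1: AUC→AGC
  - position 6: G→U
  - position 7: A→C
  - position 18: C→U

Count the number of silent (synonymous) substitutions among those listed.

2

Codon 1: AUC (Ile) → AGC (Ser) — missense.
Codon 2: GGG (Gly) → GGU (Gly) — synonymous.
Codon 3: ACA (Thr) → CCA (Pro) — missense.
Codon 6: CCC (Pro) → CCU (Pro) — synonymous.
Synonymous: 2 of 4.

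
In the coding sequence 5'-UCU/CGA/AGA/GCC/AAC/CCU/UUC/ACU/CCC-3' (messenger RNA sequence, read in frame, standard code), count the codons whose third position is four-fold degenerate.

Codon 1 UCU (Ser): third position 4-fold.
Codon 2 CGA (Arg): third position 4-fold.
Codon 3 AGA (Arg): third position 2-fold.
Codon 4 GCC (Ala): third position 4-fold.
Codon 5 AAC (Asn): third position 2-fold.
Codon 6 CCU (Pro): third position 4-fold.
Codon 7 UUC (Phe): third position 2-fold.
Codon 8 ACU (Thr): third position 4-fold.
Codon 9 CCC (Pro): third position 4-fold.
Four-fold degenerate third positions: 6.

6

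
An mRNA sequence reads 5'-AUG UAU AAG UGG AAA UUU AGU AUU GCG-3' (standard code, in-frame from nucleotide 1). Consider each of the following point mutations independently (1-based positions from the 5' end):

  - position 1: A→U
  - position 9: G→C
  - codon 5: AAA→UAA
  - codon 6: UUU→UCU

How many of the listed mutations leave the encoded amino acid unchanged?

Codon 1: AUG (Met) → UUG (Leu) — missense.
Codon 3: AAG (Lys) → AAC (Asn) — missense.
Codon 5: AAA (Lys) → UAA (Stop) — nonsense.
Codon 6: UUU (Phe) → UCU (Ser) — missense.
Synonymous: 0 of 4.

0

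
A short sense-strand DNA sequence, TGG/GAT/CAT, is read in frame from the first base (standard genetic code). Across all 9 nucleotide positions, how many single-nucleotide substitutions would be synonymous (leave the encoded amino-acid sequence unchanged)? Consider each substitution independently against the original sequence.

2

Codon 1 (TGG, Trp): 0 synonymous substitutions.
Codon 2 (GAT, Asp): 1 synonymous substitution.
Codon 3 (CAT, His): 1 synonymous substitution.
Total: 0 + 1 + 1 = 2.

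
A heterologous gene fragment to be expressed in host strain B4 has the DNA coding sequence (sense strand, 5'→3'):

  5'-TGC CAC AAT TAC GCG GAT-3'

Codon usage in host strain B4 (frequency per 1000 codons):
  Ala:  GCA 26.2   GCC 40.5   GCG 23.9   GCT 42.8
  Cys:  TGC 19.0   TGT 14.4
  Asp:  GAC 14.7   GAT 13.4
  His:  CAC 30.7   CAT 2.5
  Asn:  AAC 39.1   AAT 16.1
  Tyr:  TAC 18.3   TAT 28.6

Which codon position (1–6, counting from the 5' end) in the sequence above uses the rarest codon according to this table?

6

Codon 1 TGC (Cys): 19.0 per 1000.
Codon 2 CAC (His): 30.7 per 1000.
Codon 3 AAT (Asn): 16.1 per 1000.
Codon 4 TAC (Tyr): 18.3 per 1000.
Codon 5 GCG (Ala): 23.9 per 1000.
Codon 6 GAT (Asp): 13.4 per 1000.
Lowest frequency is 13.4 at codon 6.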